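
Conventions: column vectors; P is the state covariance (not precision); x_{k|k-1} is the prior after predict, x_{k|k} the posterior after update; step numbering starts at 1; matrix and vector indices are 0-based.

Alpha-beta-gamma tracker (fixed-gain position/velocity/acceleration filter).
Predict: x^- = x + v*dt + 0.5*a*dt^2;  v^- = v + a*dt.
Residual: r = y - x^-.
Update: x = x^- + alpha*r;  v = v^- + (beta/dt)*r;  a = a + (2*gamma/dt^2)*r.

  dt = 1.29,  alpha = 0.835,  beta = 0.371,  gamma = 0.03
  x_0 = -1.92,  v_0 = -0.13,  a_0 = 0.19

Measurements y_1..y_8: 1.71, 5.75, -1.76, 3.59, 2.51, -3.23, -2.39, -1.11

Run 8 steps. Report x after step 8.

x_post = -1.5825

step 1: x_pred=-1.9296  r=3.6396  x^+=1.1095  v^+=1.1618  a^+=0.3212
step 2: x_pred=2.8755  r=2.8745  x^+=5.2757  v^+=2.4029  a^+=0.4249
step 3: x_pred=8.7290  r=-10.4890  x^+=-0.0293  v^+=-0.0656  a^+=0.0467
step 4: x_pred=-0.0751  r=3.6651  x^+=2.9853  v^+=1.0487  a^+=0.1788
step 5: x_pred=4.4869  r=-1.9769  x^+=2.8362  v^+=0.7108  a^+=0.1076
step 6: x_pred=3.8427  r=-7.0727  x^+=-2.0630  v^+=-1.1845  a^+=-0.1475
step 7: x_pred=-3.7137  r=1.3237  x^+=-2.6084  v^+=-0.9940  a^+=-0.0997
step 8: x_pred=-3.9737  r=2.8637  x^+=-1.5825  v^+=-0.2991  a^+=0.0035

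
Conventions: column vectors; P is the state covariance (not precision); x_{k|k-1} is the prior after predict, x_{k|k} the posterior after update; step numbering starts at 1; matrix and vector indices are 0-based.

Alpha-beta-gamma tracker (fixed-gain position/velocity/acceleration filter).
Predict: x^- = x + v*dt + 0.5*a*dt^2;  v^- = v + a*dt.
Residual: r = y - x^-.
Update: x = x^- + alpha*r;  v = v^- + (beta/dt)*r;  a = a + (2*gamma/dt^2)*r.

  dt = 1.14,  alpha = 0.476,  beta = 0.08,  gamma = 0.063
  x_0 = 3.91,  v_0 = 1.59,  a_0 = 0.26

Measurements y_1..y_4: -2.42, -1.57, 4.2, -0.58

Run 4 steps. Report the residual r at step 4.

step 1: x_pred=5.8915  r=-8.3115  x^+=1.9353  v^+=1.3031  a^+=-0.5458
step 2: x_pred=3.0661  r=-4.6361  x^+=0.8593  v^+=0.3555  a^+=-0.9953
step 3: x_pred=0.6179  r=3.5821  x^+=2.3230  v^+=-0.5277  a^+=-0.6480
step 4: x_pred=1.3003  r=-1.8803  x^+=0.4053  v^+=-1.3984  a^+=-0.8303

resid = -1.8803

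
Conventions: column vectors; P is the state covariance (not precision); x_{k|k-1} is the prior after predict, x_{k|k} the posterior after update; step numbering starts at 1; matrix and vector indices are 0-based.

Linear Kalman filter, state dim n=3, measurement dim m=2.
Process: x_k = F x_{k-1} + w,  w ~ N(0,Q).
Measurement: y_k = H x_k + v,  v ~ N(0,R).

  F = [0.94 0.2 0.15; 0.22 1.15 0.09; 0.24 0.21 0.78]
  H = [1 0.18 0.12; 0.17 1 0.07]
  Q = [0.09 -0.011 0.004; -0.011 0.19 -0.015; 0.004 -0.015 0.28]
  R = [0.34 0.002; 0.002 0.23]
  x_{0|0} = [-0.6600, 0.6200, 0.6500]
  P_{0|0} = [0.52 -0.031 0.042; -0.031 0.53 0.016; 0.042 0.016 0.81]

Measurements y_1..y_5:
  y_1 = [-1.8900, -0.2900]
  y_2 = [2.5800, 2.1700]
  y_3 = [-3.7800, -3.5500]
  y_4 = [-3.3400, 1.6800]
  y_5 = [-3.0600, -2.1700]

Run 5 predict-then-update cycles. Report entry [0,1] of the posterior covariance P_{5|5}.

P_post[0,1] = -0.0172

step 1: x^-=[-0.3989, 0.6263, 0.4788]  P^-=[0.5900 0.2025 0.2660; 0.2025 0.9119 0.2101; 0.2660 0.2101 0.8440]  S=[1.1176 0.5341; 0.5341 1.2677]  K=[0.5860 0.0066; -0.0147 0.7643; 0.3055 0.1193]  nu=[-1.6613, -0.8820]  x^+=[-1.3782, -0.0234, -0.1339]  P^+=[0.2021 -0.0335 0.0266; -0.0335 0.1832 -0.0243; 0.0266 -0.0243 0.6827]
step 2: x^-=[-1.3203, -0.3422, -0.4402]  P^-=[0.2847 0.0429 0.1448; 0.0429 0.4266 0.0599; 0.1448 0.0599 0.7137]  S=[0.7016 0.1985; 0.1985 0.6948]  K=[0.4354 0.0217; 0.0027 0.6298; 0.3145 0.1038]  nu=[4.0147, 2.7675]  x^+=[0.4878, 1.4117, 1.1097]  P^+=[0.1476 -0.0218 0.0369; -0.0218 0.1503 -0.0254; 0.0369 -0.0254 0.6239]
step 3: x^-=[0.9073, 1.8306, 1.2791]  P^-=[0.2411 0.0375 0.1348; 0.0375 0.3862 0.0497; 0.1348 0.0497 0.6780]  S=[0.6514 0.1756; 0.1756 0.6494]  K=[0.3979 0.0278; 0.0097 0.6072; 0.3190 0.0986]  nu=[-5.1703, -5.6244]  x^+=[-1.3060, -1.6349, -0.9251]  P^+=[0.1336 -0.0185 0.0419; -0.0185 0.1446 -0.0254; 0.0419 -0.0254 0.5943]
step 4: x^-=[-1.6934, -2.2507, -1.3783]  P^-=[0.2306 0.0372 0.1327; 0.0372 0.3796 0.0476; 0.1327 0.0476 0.6612]  S=[0.6397 0.1717; 0.1717 0.6420]  K=[0.3878 0.0298; 0.0120 0.6031; 0.3191 0.0960]  nu=[-1.0761, 4.3151]  x^+=[-1.9823, 0.3389, -1.3075]  P^+=[0.1298 -0.0175 0.0437; -0.0175 0.1435 -0.0253; 0.0437 -0.0253 0.5796]
step 5: x^-=[-1.9917, -0.1641, -1.4245]  P^-=[0.2277 0.0373 0.1317; 0.0373 0.3784 0.0468; 0.1317 0.0468 0.6527]  S=[0.6364 0.1709; 0.1709 0.6405]  K=[0.3850 0.0304; 0.0127 0.6023; 0.3178 0.0946]  nu=[-0.8678, -1.5676]  x^+=[-2.3734, -1.1194, -1.8486]  P^+=[0.1288 -0.0172 0.0441; -0.0172 0.1433 -0.0252; 0.0441 -0.0252 0.5724]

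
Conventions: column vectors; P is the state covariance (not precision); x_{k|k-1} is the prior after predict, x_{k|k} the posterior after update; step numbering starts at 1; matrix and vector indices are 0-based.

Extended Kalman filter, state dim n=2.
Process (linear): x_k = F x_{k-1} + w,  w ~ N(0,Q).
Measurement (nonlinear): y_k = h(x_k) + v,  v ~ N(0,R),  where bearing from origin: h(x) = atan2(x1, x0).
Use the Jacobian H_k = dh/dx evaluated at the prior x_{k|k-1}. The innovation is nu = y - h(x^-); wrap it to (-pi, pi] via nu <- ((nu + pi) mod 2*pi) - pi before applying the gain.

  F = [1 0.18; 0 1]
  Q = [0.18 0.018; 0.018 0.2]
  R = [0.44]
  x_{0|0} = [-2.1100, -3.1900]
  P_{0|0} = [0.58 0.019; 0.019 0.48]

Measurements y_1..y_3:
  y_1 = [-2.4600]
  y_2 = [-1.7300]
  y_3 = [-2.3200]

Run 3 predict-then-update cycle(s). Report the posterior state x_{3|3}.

x_post = [-3.7247, -3.3075]

step 1: x^-=[-2.6842, -3.1900]  P^-=[0.7824 0.1234; 0.1234 0.6800]  H_jac=[0.1835 -0.1544]  S=[0.4756]  K=[0.2619; -0.1732]  nu=[-0.1897]  x^+=[-2.7339, -3.1571]  P^+=[0.7498 0.1450; 0.1450 0.6657]
step 2: x^-=[-3.3022, -3.1571]  P^-=[1.0035 0.2828; 0.2828 0.8657]  H_jac=[0.1513 -0.1582]  S=[0.4711]  K=[0.2272; -0.1999]  nu=[0.6486]  x^+=[-3.1548, -3.2868]  P^+=[0.9792 0.3042; 0.3042 0.8469]
step 3: x^-=[-3.7464, -3.2868]  P^-=[1.2962 0.4746; 0.4746 1.0469]  H_jac=[0.1323 -0.1508]  S=[0.4676]  K=[0.2137; -0.2034]  nu=[0.1014]  x^+=[-3.7247, -3.3075]  P^+=[1.2748 0.4950; 0.4950 1.0276]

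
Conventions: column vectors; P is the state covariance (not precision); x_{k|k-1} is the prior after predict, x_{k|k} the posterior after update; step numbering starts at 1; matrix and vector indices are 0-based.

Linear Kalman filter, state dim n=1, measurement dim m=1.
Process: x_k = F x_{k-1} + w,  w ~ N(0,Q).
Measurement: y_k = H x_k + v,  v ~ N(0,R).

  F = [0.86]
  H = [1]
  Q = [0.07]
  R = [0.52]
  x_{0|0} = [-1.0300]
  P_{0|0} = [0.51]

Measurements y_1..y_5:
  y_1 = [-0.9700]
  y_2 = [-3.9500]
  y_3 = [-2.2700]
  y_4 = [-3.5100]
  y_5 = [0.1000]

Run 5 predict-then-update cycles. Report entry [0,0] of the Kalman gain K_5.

step 1: x^-=[-0.8858]  P^-=[0.4472]  S=[0.9672]  K=[0.4624]  nu=[-0.0842]  x^+=[-0.9247]  P^+=[0.2404]
step 2: x^-=[-0.7953]  P^-=[0.2478]  S=[0.7678]  K=[0.3228]  nu=[-3.1547]  x^+=[-1.8135]  P^+=[0.1678]
step 3: x^-=[-1.5596]  P^-=[0.1941]  S=[0.7141]  K=[0.2718]  nu=[-0.7104]  x^+=[-1.7527]  P^+=[0.1414]
step 4: x^-=[-1.5073]  P^-=[0.1745]  S=[0.6945]  K=[0.2513]  nu=[-2.0027]  x^+=[-2.0106]  P^+=[0.1307]
step 5: x^-=[-1.7291]  P^-=[0.1667]  S=[0.6867]  K=[0.2427]  nu=[1.8291]  x^+=[-1.2852]  P^+=[0.1262]

K[0,0] = 0.2427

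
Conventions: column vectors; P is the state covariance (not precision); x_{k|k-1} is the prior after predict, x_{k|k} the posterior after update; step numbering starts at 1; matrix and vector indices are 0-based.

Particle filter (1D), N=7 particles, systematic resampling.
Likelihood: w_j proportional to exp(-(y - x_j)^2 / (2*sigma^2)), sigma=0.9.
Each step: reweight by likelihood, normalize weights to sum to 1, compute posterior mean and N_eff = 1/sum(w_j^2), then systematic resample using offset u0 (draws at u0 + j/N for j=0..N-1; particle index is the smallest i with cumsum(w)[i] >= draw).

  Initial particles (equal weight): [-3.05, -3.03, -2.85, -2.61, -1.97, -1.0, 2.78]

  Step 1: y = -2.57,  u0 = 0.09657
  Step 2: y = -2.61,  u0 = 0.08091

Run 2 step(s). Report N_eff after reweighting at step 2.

N_eff = 6.3567

step 1: w=[0.1839, 0.1861, 0.2020, 0.2118, 0.1698, 0.0463, 0.0000]  mean=-2.6344  Neff=5.4016  idx=[0, 1, 2, 2, 3, 4, 5]
step 2: w=[0.1559, 0.1575, 0.1695, 0.1695, 0.1757, 0.1364, 0.0355]  mean=-2.6817  Neff=6.3567  idx=[0, 1, 2, 3, 3, 4, 5]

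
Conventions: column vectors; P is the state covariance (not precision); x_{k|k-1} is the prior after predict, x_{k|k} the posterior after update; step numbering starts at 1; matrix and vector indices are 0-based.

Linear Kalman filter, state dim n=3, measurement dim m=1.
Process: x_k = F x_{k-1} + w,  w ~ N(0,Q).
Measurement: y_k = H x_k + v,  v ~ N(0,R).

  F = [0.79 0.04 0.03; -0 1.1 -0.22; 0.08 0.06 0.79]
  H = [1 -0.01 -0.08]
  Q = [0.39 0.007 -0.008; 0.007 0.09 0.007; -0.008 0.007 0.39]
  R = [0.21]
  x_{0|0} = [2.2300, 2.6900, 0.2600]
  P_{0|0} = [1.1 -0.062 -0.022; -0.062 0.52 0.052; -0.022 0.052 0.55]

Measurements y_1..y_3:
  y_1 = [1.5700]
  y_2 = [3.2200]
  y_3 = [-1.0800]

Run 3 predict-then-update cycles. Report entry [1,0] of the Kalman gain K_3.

K[1,0] = 0.0549

step 1: x^-=[1.8771, 2.9018, 0.5452]  P^-=[1.0730 -0.0225 0.0606; -0.0225 0.7207 -0.0148; 0.0606 -0.0148 0.7437]  S=[1.2786]  K=[0.8356; -0.0223; 0.0010]  nu=[-0.2345]  x^+=[1.6812, 2.9070, 0.5450]  P^+=[0.1803 0.0013 0.0596; 0.0013 0.7200 -0.0148; 0.0596 -0.0148 0.7437]
step 2: x^-=[1.4608, 3.0778, 0.7394]  P^-=[0.5072 0.0242 0.0596; 0.0242 1.0044 -0.0883; 0.0596 -0.0883 0.8640]  S=[0.7127]  K=[0.7047; 0.0298; -0.0121]  nu=[1.8492]  x^+=[2.7638, 3.1330, 0.7171]  P^+=[0.1533 0.0092 0.0657; 0.0092 1.0037 -0.0881; 0.0657 -0.0881 0.8639]
step 3: x^-=[2.3302, 3.2885, 0.9756]  P^-=[0.4916 0.0399 0.0633; 0.0399 1.3890 -0.1526; 0.0633 -0.1526 0.9338]  S=[0.6965]  K=[0.6979; 0.0549; -0.0142]  nu=[-3.2993]  x^+=[0.0276, 3.1072, 1.0226]  P^+=[0.1523 0.0132 0.0702; 0.0132 1.3869 -0.1521; 0.0702 -0.1521 0.9337]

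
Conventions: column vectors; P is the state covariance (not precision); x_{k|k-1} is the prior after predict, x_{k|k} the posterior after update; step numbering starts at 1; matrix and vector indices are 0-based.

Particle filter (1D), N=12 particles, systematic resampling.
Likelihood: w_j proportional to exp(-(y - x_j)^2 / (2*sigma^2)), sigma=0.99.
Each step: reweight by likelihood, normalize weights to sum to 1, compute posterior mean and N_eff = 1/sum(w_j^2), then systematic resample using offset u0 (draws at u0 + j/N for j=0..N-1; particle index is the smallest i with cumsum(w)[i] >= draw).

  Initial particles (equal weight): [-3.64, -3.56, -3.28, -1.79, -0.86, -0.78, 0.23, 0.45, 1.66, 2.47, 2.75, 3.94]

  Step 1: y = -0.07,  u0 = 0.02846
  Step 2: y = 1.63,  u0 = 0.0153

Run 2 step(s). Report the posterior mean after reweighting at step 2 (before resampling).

step 1: w=[0.0004, 0.0005, 0.0014, 0.0577, 0.1900, 0.2020, 0.2495, 0.2275, 0.0567, 0.0097, 0.0045, 0.0001]  mean=-0.1414  Neff=5.0619  idx=[3, 4, 4, 5, 5, 5, 6, 6, 6, 7, 7, 8]
step 2: w=[0.0008, 0.0127, 0.0127, 0.0155, 0.0155, 0.0155, 0.1105, 0.1105, 0.1105, 0.1477, 0.1477, 0.3003]  mean=0.6481  Neff=5.8311  idx=[2, 6, 6, 7, 8, 9, 9, 10, 10, 11, 11, 11]

post_mean = 0.6481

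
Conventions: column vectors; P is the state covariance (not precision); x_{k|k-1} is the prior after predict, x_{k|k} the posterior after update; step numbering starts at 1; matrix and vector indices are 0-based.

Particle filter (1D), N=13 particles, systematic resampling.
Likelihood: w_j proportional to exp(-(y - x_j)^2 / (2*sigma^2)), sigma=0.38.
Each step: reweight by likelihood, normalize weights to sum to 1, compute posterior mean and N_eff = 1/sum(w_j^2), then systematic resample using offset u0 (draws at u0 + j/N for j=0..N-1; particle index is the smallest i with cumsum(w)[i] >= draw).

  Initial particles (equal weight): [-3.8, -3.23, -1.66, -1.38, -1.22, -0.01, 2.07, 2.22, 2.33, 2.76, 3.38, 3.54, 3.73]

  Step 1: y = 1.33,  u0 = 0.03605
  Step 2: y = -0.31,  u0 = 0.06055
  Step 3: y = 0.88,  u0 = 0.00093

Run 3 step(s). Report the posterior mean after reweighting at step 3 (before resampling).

step 1: w=[0.0000, 0.0000, 0.0000, 0.0000, 0.0000, 0.0080, 0.6037, 0.2589, 0.1260, 0.0034, 0.0000, 0.0000, 0.0000]  mean=2.1273  Neff=2.2351  idx=[6, 6, 6, 6, 6, 6, 6, 6, 7, 7, 7, 8, 8]
step 2: w=[0.1211, 0.1211, 0.1211, 0.1211, 0.1211, 0.1211, 0.1211, 0.1211, 0.0095, 0.0095, 0.0095, 0.0013, 0.0013]  mean=2.0749  Neff=8.5005  idx=[0, 1, 1, 2, 3, 3, 4, 4, 5, 6, 6, 7, 9]
step 3: w=[0.0815, 0.0815, 0.0815, 0.0815, 0.0815, 0.0815, 0.0815, 0.0815, 0.0815, 0.0815, 0.0815, 0.0815, 0.0219]  mean=2.0733  Neff=12.4684  idx=[0, 0, 1, 2, 3, 4, 5, 6, 7, 8, 9, 10, 11]

post_mean = 2.0733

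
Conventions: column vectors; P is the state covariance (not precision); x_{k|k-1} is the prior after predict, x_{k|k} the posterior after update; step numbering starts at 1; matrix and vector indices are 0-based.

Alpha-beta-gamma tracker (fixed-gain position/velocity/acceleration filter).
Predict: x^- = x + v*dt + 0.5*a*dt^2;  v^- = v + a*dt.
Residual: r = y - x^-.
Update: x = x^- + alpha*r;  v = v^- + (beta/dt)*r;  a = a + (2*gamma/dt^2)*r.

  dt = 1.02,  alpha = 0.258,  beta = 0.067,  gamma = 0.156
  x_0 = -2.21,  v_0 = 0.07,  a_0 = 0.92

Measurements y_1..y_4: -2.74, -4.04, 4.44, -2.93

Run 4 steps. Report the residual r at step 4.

resid = -5.5601

step 1: x_pred=-1.6600  r=-1.0800  x^+=-1.9387  v^+=0.9375  a^+=0.5961
step 2: x_pred=-0.6723  r=-3.3677  x^+=-1.5412  v^+=1.3243  a^+=-0.4138
step 3: x_pred=-0.4057  r=4.8457  x^+=0.8445  v^+=1.2205  a^+=1.0394
step 4: x_pred=2.6301  r=-5.5601  x^+=1.1956  v^+=1.9155  a^+=-0.6280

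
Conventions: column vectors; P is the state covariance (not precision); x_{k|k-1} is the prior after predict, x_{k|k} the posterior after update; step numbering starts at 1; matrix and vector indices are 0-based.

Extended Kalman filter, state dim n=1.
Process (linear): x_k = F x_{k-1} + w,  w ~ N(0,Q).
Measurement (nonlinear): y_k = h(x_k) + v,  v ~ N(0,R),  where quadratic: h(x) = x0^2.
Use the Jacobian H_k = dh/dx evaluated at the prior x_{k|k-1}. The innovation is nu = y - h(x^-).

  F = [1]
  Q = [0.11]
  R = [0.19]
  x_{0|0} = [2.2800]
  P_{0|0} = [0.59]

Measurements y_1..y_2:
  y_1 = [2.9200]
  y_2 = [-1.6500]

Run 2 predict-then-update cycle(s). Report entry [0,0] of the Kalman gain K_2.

K[0,0] = 0.2487

step 1: x^-=[2.2800]  P^-=[0.7000]  H_jac=[4.5600]  S=[14.7455]  K=[0.2165]  nu=[-2.2784]  x^+=[1.7868]  P^+=[0.0090]
step 2: x^-=[1.7868]  P^-=[0.1190]  H_jac=[3.5736]  S=[1.7099]  K=[0.2487]  nu=[-4.8426]  x^+=[0.5822]  P^+=[0.0132]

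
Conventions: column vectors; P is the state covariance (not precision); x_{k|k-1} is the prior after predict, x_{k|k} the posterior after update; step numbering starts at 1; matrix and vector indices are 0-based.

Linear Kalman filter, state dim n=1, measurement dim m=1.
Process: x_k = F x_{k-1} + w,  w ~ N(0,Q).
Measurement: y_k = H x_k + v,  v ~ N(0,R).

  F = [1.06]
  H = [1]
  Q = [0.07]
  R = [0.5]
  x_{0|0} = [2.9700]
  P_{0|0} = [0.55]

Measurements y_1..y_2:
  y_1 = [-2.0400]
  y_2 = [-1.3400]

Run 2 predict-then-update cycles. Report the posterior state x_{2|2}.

step 1: x^-=[3.1482]  P^-=[0.6880]  S=[1.1880]  K=[0.5791]  nu=[-5.1882]  x^+=[0.1436]  P^+=[0.2896]
step 2: x^-=[0.1522]  P^-=[0.3953]  S=[0.8953]  K=[0.4416]  nu=[-1.4922]  x^+=[-0.5067]  P^+=[0.2208]

x_post = [-0.5067]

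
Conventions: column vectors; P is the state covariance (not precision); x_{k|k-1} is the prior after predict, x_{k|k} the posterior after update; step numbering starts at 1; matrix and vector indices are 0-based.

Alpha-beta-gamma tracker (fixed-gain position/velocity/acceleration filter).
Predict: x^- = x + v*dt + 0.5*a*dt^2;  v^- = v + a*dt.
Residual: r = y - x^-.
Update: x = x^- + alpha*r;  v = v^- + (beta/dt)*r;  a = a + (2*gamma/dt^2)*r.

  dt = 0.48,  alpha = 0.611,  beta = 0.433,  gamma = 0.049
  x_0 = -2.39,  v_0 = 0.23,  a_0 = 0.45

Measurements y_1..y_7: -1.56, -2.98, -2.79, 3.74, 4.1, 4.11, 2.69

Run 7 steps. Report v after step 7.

step 1: x_pred=-2.2278  r=0.6678  x^+=-1.8198  v^+=1.0484  a^+=0.7340
step 2: x_pred=-1.2320  r=-1.7480  x^+=-2.3000  v^+=-0.1762  a^+=-0.0095
step 3: x_pred=-2.3857  r=-0.4043  x^+=-2.6327  v^+=-0.5454  a^+=-0.1815
step 4: x_pred=-2.9154  r=6.6554  x^+=1.1510  v^+=5.3712  a^+=2.6494
step 5: x_pred=4.0344  r=0.0656  x^+=4.0745  v^+=6.7021  a^+=2.6773
step 6: x_pred=7.5999  r=-3.4899  x^+=5.4676  v^+=4.8390  a^+=1.1929
step 7: x_pred=7.9277  r=-5.2377  x^+=4.7275  v^+=0.6867  a^+=-1.0350

v_post = 0.6867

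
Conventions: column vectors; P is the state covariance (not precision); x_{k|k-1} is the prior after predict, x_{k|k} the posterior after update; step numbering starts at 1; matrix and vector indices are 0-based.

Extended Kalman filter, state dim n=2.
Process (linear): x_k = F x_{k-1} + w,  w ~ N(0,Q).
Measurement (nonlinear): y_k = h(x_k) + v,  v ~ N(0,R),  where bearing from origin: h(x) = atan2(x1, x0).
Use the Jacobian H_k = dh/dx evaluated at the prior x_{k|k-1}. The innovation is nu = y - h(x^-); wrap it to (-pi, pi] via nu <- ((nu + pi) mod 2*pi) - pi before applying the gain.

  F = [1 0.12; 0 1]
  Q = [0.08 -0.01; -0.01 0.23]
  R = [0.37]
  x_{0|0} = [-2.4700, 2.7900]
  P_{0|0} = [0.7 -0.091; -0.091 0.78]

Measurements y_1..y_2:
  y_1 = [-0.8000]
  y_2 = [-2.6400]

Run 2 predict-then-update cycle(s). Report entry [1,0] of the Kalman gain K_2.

K[1,0] = -0.0977

step 1: x^-=[-2.1352, 2.7900]  P^-=[0.7694 -0.0074; -0.0074 1.0100]  H_jac=[-0.2260 -0.1730]  S=[0.4390]  K=[-0.3933; -0.3942]  nu=[-3.0240]  x^+=[-0.9459, 3.9821]  P^+=[0.7015 -0.0755; -0.0755 0.9418]
step 2: x^-=[-0.4681, 3.9821]  P^-=[0.7770 0.0276; 0.0276 1.1718]  H_jac=[-0.2477 -0.0291]  S=[0.4191]  K=[-0.4612; -0.0977]  nu=[1.9554]  x^+=[-1.3698, 3.7911]  P^+=[0.6878 0.0087; 0.0087 1.1678]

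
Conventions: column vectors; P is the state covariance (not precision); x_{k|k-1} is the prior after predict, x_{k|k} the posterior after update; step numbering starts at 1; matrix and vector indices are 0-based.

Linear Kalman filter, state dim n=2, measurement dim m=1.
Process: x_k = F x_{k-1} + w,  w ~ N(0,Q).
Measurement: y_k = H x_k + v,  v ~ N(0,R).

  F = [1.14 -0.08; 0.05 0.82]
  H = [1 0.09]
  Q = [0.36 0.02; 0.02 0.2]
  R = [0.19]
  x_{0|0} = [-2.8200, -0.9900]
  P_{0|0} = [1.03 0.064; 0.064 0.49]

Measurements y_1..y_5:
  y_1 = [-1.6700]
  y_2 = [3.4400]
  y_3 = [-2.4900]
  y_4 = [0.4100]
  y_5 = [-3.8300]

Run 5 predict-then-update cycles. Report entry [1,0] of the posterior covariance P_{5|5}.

step 1: x^-=[-3.1356, -0.9528]  P^-=[1.6901 0.1061; 0.1061 0.5373]  S=[1.9035]  K=[0.8929; 0.0812]  nu=[1.5514]  x^+=[-1.7504, -0.8269]  P^+=[0.1725 -0.0318; -0.0318 0.5248]
step 2: x^-=[-1.9293, -0.7656]  P^-=[0.5934 -0.0342; -0.0342 0.5507]  S=[0.7817]  K=[0.7552; 0.0197]  nu=[5.4382]  x^+=[2.1774, -0.6587]  P^+=[0.1476 -0.0458; -0.0458 0.5504]
step 3: x^-=[2.5349, -0.4313]  P^-=[0.5637 -0.0503; -0.0503 0.5667]  S=[0.7492]  K=[0.7463; 0.0009]  nu=[-4.9861]  x^+=[-1.1863, -0.4358]  P^+=[0.1464 -0.0508; -0.0508 0.5667]
step 4: x^-=[-1.3176, -0.4167]  P^-=[0.5631 -0.0561; -0.0561 0.5772]  S=[0.7477]  K=[0.7464; -0.0056]  nu=[1.7651]  x^+=[-0.0001, -0.4266]  P^+=[0.1466 -0.0530; -0.0530 0.5772]
step 5: x^-=[0.0340, -0.3498]  P^-=[0.5639 -0.0589; -0.0589 0.5841]  S=[0.7480]  K=[0.7467; -0.0084]  nu=[-3.8325]  x^+=[-2.8279, -0.3176]  P^+=[0.1468 -0.0542; -0.0542 0.5841]

P_post[1,0] = -0.0542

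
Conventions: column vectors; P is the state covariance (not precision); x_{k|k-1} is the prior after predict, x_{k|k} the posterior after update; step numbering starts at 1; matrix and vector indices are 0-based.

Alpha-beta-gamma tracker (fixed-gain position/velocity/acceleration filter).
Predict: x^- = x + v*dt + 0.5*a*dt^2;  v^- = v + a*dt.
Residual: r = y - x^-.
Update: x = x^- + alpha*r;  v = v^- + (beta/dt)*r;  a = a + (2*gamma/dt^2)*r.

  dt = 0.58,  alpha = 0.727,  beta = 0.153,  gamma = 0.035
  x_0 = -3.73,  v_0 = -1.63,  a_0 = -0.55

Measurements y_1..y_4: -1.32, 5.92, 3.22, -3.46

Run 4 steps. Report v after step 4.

v_post = 0.8542

step 1: x_pred=-4.7679  r=3.4479  x^+=-2.2613  v^+=-1.0395  a^+=0.1675
step 2: x_pred=-2.8360  r=8.7560  x^+=3.5296  v^+=1.3674  a^+=1.9895
step 3: x_pred=4.6574  r=-1.4374  x^+=3.6124  v^+=2.1422  a^+=1.6904
step 4: x_pred=5.1392  r=-8.5992  x^+=-1.1124  v^+=0.8542  a^+=-0.0990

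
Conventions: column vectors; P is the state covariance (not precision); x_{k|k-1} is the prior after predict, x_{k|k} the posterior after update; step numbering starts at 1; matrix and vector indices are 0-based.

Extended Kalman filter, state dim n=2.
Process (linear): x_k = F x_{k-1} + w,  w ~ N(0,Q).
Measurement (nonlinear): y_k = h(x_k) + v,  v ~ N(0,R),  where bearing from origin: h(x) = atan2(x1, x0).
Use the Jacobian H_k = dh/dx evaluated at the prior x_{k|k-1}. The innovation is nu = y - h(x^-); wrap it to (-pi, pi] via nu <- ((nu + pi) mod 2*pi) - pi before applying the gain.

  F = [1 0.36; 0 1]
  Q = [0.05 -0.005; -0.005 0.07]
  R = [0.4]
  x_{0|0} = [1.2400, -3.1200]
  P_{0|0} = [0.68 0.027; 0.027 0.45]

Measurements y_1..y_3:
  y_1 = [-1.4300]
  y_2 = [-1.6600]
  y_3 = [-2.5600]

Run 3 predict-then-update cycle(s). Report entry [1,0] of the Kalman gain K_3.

step 1: x^-=[0.1168, -3.1200]  P^-=[0.8078 0.1840; 0.1840 0.5200]  H_jac=[0.3201 0.0120]  S=[0.4842]  K=[0.5385; 0.1345]  nu=[0.1034]  x^+=[0.1725, -3.1061]  P^+=[0.6674 0.1489; 0.1489 0.5112]
step 2: x^-=[-0.9457, -3.1061]  P^-=[0.8909 0.3280; 0.3280 0.5812]  H_jac=[0.2946 -0.0897]  S=[0.4647]  K=[0.5015; 0.0957]  nu=[0.2064]  x^+=[-0.8422, -3.0863]  P^+=[0.7740 0.3057; 0.3057 0.5770]
step 3: x^-=[-1.9533, -3.0863]  P^-=[1.1188 0.5084; 0.5084 0.6470]  H_jac=[0.2313 -0.1464]  S=[0.4393]  K=[0.4197; 0.0521]  nu=[-0.4249]  x^+=[-2.1317, -3.1085]  P^+=[1.0414 0.4988; 0.4988 0.6458]

K[1,0] = 0.0521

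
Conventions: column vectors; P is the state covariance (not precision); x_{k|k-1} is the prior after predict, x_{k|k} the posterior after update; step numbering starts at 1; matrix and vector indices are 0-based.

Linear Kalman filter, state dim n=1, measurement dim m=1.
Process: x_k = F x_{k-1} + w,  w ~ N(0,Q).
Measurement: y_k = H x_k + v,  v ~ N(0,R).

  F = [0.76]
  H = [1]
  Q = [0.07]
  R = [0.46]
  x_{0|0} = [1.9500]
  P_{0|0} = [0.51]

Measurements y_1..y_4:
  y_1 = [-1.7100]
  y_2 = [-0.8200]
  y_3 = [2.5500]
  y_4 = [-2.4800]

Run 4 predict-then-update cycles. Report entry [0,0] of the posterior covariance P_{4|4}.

P_post[0,0] = 0.1040

step 1: x^-=[1.4820]  P^-=[0.3646]  S=[0.8246]  K=[0.4421]  nu=[-3.1920]  x^+=[0.0707]  P^+=[0.2034]
step 2: x^-=[0.0537]  P^-=[0.1875]  S=[0.6475]  K=[0.2895]  nu=[-0.8737]  x^+=[-0.1993]  P^+=[0.1332]
step 3: x^-=[-0.1514]  P^-=[0.1469]  S=[0.6069]  K=[0.2421]  nu=[2.7014]  x^+=[0.5026]  P^+=[0.1114]
step 4: x^-=[0.3819]  P^-=[0.1343]  S=[0.5943]  K=[0.2260]  nu=[-2.8619]  x^+=[-0.2649]  P^+=[0.1040]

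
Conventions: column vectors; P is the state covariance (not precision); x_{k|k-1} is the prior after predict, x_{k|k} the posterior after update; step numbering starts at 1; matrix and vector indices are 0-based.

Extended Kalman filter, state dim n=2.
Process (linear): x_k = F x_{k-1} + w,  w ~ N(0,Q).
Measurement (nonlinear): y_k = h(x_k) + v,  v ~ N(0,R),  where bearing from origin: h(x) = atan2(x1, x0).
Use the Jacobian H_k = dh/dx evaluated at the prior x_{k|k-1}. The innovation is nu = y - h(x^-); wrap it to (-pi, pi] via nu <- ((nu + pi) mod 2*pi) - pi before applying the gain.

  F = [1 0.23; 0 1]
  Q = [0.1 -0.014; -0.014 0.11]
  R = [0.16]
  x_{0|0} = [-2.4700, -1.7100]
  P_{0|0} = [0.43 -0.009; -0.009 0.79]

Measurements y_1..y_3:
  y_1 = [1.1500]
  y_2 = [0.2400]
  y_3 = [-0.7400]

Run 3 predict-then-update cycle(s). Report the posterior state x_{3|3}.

step 1: x^-=[-2.8633, -1.7100]  P^-=[0.5677 0.1587; 0.1587 0.9000]  H_jac=[0.1537 -0.2574]  S=[0.2205]  K=[0.2105; -0.9401]  nu=[-2.5300]  x^+=[-3.3959, 0.6684]  P^+=[0.5579 0.2023; 0.2023 0.7051]
step 2: x^-=[-3.2421, 0.6684]  P^-=[0.7883 0.3505; 0.3505 0.8151]  H_jac=[-0.0610 -0.2959]  S=[0.2469]  K=[-0.6147; -1.0632]  nu=[-2.6983]  x^+=[-1.5836, 3.5373]  P^+=[0.6950 0.1891; 0.1891 0.5360]
step 3: x^-=[-0.7700, 3.5373]  P^-=[0.9103 0.2984; 0.2984 0.6460]  H_jac=[-0.2699 -0.0588]  S=[0.2380]  K=[-1.1060; -0.4979]  nu=[-2.5251]  x^+=[2.0227, 4.7945]  P^+=[0.6192 0.1674; 0.1674 0.5870]

x_post = [2.0227, 4.7945]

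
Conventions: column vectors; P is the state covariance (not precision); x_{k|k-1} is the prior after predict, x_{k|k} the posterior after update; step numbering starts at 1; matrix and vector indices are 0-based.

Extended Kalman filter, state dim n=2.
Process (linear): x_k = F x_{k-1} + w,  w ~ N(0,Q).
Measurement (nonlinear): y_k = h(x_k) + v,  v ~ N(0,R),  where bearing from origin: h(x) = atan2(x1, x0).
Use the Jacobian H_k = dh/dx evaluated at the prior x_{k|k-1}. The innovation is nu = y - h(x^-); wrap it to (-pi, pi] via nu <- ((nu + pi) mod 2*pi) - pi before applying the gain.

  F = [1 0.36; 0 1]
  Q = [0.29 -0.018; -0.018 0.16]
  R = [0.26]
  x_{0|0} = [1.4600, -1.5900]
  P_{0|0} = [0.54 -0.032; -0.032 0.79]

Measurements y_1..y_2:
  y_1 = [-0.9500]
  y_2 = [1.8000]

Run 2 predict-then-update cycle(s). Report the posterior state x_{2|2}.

step 1: x^-=[0.8876, -1.5900]  P^-=[0.9093 0.2344; 0.2344 0.9500]  H_jac=[0.4795 0.2677]  S=[0.5973]  K=[0.8350; 0.6139]  nu=[0.1116]  x^+=[0.9808, -1.5215]  P^+=[0.4929 -0.0718; -0.0718 0.7249]
step 2: x^-=[0.4331, -1.5215]  P^-=[0.8251 0.1712; 0.1712 0.8849]  H_jac=[0.6080 0.1731]  S=[0.6275]  K=[0.8466; 0.4099]  nu=[3.0935]  x^+=[3.0521, -0.2535]  P^+=[0.3753 -0.0466; -0.0466 0.7795]

x_post = [3.0521, -0.2535]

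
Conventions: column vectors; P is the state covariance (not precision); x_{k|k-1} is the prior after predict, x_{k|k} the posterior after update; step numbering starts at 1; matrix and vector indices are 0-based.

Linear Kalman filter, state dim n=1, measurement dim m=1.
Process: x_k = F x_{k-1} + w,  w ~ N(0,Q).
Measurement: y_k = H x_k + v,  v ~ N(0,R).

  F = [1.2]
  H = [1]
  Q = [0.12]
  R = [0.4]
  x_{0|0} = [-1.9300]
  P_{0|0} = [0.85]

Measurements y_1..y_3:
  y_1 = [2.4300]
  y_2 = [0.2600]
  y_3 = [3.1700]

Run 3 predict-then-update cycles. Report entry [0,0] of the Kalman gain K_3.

step 1: x^-=[-2.3160]  P^-=[1.3440]  S=[1.7440]  K=[0.7706]  nu=[4.7460]  x^+=[1.3415]  P^+=[0.3083]
step 2: x^-=[1.6098]  P^-=[0.5639]  S=[0.9639]  K=[0.5850]  nu=[-1.3498]  x^+=[0.8201]  P^+=[0.2340]
step 3: x^-=[0.9842]  P^-=[0.4570]  S=[0.8570]  K=[0.5332]  nu=[2.1858]  x^+=[2.1497]  P^+=[0.2133]

K[0,0] = 0.5332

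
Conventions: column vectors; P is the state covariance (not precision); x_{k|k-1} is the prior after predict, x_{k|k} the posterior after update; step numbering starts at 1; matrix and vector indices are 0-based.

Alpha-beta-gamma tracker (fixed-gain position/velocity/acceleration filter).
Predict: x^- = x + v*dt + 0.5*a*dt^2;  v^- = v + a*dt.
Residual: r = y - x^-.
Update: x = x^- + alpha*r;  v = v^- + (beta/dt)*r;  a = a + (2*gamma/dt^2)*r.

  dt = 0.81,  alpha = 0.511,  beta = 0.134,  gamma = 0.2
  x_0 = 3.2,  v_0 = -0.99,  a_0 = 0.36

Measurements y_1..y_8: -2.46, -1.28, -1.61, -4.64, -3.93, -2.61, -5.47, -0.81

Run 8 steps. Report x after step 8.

x_post = 1.5132

step 1: x_pred=2.5162  r=-4.9762  x^+=-0.0266  v^+=-1.5216  a^+=-2.6738
step 2: x_pred=-2.1363  r=0.8563  x^+=-1.6987  v^+=-3.5457  a^+=-2.1518
step 3: x_pred=-5.2767  r=3.6667  x^+=-3.4030  v^+=-4.6821  a^+=0.0837
step 4: x_pred=-7.1680  r=2.5280  x^+=-5.8762  v^+=-4.1961  a^+=1.6249
step 5: x_pred=-8.7420  r=4.8120  x^+=-6.2831  v^+=-2.0838  a^+=4.5586
step 6: x_pred=-6.4755  r=3.8655  x^+=-4.5002  v^+=2.2481  a^+=6.9153
step 7: x_pred=-0.4107  r=-5.0593  x^+=-2.9960  v^+=7.0125  a^+=3.8308
step 8: x_pred=3.9408  r=-4.7508  x^+=1.5132  v^+=9.3295  a^+=0.9344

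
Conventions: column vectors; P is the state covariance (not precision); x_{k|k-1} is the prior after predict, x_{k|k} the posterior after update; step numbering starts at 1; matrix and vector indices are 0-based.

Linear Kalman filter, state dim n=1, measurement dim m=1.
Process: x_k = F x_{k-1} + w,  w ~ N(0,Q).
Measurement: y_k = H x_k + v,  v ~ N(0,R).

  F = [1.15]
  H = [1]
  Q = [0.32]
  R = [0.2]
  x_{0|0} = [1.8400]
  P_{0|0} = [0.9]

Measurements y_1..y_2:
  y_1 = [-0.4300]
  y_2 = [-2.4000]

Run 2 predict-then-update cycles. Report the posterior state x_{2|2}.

step 1: x^-=[2.1160]  P^-=[1.5102]  S=[1.7102]  K=[0.8831]  nu=[-2.5460]  x^+=[-0.1323]  P^+=[0.1766]
step 2: x^-=[-0.1521]  P^-=[0.5536]  S=[0.7536]  K=[0.7346]  nu=[-2.2479]  x^+=[-1.8034]  P^+=[0.1469]

x_post = [-1.8034]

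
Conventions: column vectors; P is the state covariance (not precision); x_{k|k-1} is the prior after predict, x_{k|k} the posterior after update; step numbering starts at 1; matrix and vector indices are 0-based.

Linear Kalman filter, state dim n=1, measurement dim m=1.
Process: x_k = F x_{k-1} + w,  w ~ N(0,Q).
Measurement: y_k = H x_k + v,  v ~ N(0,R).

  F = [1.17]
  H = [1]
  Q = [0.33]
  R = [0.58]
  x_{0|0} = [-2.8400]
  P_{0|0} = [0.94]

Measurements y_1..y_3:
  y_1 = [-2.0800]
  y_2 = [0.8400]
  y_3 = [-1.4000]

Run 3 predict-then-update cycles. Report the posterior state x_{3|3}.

step 1: x^-=[-3.3228]  P^-=[1.6168]  S=[2.1968]  K=[0.7360]  nu=[1.2428]  x^+=[-2.4081]  P^+=[0.4269]
step 2: x^-=[-2.8175]  P^-=[0.9143]  S=[1.4943]  K=[0.6119]  nu=[3.6575]  x^+=[-0.5796]  P^+=[0.3549]
step 3: x^-=[-0.6781]  P^-=[0.8158]  S=[1.3958]  K=[0.5845]  nu=[-0.7219]  x^+=[-1.1000]  P^+=[0.3390]

x_post = [-1.1000]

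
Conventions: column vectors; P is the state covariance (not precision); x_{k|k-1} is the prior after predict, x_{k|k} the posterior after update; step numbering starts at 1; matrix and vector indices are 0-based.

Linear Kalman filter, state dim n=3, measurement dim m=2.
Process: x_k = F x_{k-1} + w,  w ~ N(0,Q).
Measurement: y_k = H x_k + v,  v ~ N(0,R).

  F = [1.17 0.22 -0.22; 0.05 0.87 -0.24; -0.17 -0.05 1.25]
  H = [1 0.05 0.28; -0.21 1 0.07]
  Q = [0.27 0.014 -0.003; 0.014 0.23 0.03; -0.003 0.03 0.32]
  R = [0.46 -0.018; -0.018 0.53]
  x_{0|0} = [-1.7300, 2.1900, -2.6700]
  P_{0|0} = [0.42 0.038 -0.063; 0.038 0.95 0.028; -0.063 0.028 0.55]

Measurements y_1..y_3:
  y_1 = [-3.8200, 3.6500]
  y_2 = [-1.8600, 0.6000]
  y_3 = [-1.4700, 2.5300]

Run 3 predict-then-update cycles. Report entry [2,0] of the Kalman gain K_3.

K[2,0] = -0.5856

step 1: x^-=[-0.9549, 2.4596, -3.1529]  P^-=[0.9668 0.3001 -0.3384; 0.3001 0.9749 -0.1613; -0.3384 -0.1613 1.2178]  S=[1.3607 0.0990; 0.0990 1.4148]  K=[0.6515 0.0063; 0.1778 0.6241; -0.0038 -0.0033]  nu=[-2.1053, 1.2106]  x^+=[-2.3188, 2.8409, -3.1490]  P^+=[0.3885 0.0966 -0.3348; 0.0966 0.3589 -0.1572; -0.3348 -0.1572 1.2178]
step 2: x^-=[-1.3952, 3.1114, -3.6840]  P^-=[1.1154 0.4052 -0.9755; 0.4052 0.6548 -0.5762; -0.9755 -0.5762 2.3985]  S=[1.2432 0.0542; 0.0542 1.0236]  K=[0.6910 0.0637; 0.2004 0.5066; -0.2596 -0.1851]  nu=[0.4112, -2.5465]  x^+=[-1.2734, 1.9038, -3.3195]  P^+=[0.5128 0.1803 -0.7326; 0.1803 0.3312 -0.4065; -0.7326 -0.4065 2.2745]
step 3: x^-=[-0.3408, 2.3893, -4.0281]  P^-=[1.6074 0.7260 -1.9665; 0.7260 0.8160 -1.2208; -1.9665 -1.2208 4.2547]  S=[1.3402 0.1189; 0.1189 1.0197]  K=[0.8021 0.1524; 0.2696 0.5355; -0.5856 -0.4319]  nu=[-0.1208, 0.3511]  x^+=[-0.3841, 2.5447, -4.1090]  P^+=[0.6924 0.2970 -1.2180; 0.2970 0.3919 -0.7223; -1.2180 -0.7223 3.5448]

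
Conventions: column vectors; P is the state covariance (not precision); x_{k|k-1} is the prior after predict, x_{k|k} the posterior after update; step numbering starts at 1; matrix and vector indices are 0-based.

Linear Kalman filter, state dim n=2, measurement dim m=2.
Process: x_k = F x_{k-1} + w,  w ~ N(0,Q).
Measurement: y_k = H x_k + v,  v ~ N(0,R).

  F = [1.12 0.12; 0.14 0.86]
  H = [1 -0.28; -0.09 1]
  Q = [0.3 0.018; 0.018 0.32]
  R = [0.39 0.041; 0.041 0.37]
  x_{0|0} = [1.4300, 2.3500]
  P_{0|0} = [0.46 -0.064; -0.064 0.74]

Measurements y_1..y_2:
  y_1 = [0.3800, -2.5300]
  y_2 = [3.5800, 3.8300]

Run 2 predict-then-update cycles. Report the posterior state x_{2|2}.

step 1: x^-=[1.8836, 2.2212]  P^-=[0.8705 0.1038; 0.1038 0.8609]  S=[1.2699 -0.1720; -0.1720 1.2193]  K=[0.6784 0.1166; -0.0138 0.6965]  nu=[-0.8817, -4.5817]  x^+=[0.7514, -0.9577]  P^+=[0.2967 0.0976; 0.0976 0.2659]
step 2: x^-=[0.7267, -0.7184]  P^-=[0.7023 0.1877; 0.1877 0.5460]  S=[1.0300 0.0173; 0.0173 0.8879]  K=[0.6287 0.1279; 0.0238 0.5954]  nu=[2.6522, 4.6138]  x^+=[2.9841, 2.0919]  P^+=[0.2779 0.0981; 0.0981 0.2301]

x_post = [2.9841, 2.0919]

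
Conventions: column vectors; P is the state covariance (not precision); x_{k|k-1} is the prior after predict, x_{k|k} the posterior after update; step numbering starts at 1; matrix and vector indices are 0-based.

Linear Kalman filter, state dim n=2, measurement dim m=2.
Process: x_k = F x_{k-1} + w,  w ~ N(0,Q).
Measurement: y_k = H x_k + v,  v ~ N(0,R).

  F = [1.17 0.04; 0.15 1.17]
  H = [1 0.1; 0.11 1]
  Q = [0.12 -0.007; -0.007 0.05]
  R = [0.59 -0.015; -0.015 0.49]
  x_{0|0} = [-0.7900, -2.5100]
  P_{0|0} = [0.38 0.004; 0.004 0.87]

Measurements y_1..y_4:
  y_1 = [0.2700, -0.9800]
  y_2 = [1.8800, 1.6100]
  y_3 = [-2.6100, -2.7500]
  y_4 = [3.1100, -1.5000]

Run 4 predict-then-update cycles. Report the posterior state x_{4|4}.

x_post = [0.9821, -1.4201]

step 1: x^-=[-1.0247, -3.0552]  P^-=[0.6419 0.1059; 0.1059 1.2509]  S=[1.2656 0.2878; 0.2878 1.7720]  K=[0.5118 0.0165; 0.0213 0.7091]  nu=[1.6002, 2.1879]  x^+=[-0.1696, -1.4698]  P^+=[0.3050 -0.0332; -0.0332 0.3508]
step 2: x^-=[-0.2572, -1.7451]  P^-=[0.5350 0.0174; 0.0174 0.5254]  S=[1.1338 0.1140; 0.1140 1.0257]  K=[0.4712 0.0220; 0.0101 0.5130]  nu=[2.3117, 3.3834]  x^+=[0.9065, 0.0139]  P^+=[0.2804 -0.0272; -0.0272 0.2542]
step 3: x^-=[1.0611, 0.1522]  P^-=[0.5017 0.0168; 0.0168 0.3947]  S=[1.0990 0.0966; 0.0966 0.8945]  K=[0.4553 0.0313; 0.0123 0.4420]  nu=[-3.6863, -3.0189]  x^+=[-0.7117, -1.2277]  P^+=[0.2703 -0.0212; -0.0212 0.2187]
step 4: x^-=[-0.8817, -1.5431]  P^-=[0.4883 0.0215; 0.0215 0.3481]  S=[1.0861 0.0952; 0.0952 0.8487]  K=[0.4482 0.0383; 0.0158 0.4111]  nu=[4.1461, 0.1401]  x^+=[0.9821, -1.4201]  P^+=[0.2656 -0.0172; -0.0172 0.2031]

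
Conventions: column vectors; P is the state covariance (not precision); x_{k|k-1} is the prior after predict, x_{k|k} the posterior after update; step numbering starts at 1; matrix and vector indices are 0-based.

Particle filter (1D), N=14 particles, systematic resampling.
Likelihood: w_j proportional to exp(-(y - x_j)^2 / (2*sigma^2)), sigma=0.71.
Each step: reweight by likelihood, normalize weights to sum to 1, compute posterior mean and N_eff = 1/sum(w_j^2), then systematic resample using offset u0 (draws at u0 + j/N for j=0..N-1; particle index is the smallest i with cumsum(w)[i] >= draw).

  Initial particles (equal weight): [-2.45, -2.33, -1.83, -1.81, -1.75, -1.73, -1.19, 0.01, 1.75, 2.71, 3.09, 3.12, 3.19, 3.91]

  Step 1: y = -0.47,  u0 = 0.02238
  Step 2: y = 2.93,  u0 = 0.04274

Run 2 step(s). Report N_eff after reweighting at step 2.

N_eff = 5.0018

step 1: w=[0.0094, 0.0148, 0.0730, 0.0771, 0.0901, 0.0947, 0.2735, 0.3640, 0.0034, 0.0000, 0.0000, 0.0000, 0.0000, 0.0000]  mean=-0.9678  Neff=4.2380  idx=[1, 2, 3, 4, 5, 6, 6, 6, 6, 7, 7, 7, 7, 7]
step 2: w=[0.0000, 0.0000, 0.0000, 0.0000, 0.0000, 0.0000, 0.0000, 0.0000, 0.0000, 0.2000, 0.2000, 0.2000, 0.2000, 0.2000]  mean=0.0098  Neff=5.0018  idx=[9, 9, 9, 10, 10, 10, 11, 11, 12, 12, 12, 13, 13, 13]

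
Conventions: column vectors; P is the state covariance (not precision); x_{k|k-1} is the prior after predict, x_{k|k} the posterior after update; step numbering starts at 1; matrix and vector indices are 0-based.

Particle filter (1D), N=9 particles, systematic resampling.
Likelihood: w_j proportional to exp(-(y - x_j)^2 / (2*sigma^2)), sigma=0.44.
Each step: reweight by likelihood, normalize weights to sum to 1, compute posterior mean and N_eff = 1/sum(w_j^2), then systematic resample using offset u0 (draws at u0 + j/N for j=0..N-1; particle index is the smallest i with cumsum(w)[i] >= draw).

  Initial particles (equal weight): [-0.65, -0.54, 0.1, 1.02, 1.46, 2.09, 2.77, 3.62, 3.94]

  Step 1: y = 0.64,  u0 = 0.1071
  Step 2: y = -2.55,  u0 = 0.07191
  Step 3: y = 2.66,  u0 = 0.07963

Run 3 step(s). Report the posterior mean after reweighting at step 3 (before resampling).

step 1: w=[0.0098, 0.0199, 0.3409, 0.4986, 0.1275, 0.0032, 0.0000, 0.0000, 0.0000]  mean=0.7184  Neff=2.6202  idx=[2, 2, 2, 3, 3, 3, 3, 4, 4]
step 2: w=[0.3333, 0.3333, 0.3333, 0.0000, 0.0000, 0.0000, 0.0000, 0.0000, 0.0000]  mean=0.1000  Neff=3.0000  idx=[0, 0, 0, 1, 1, 1, 2, 2, 2]
step 3: w=[0.1111, 0.1111, 0.1111, 0.1111, 0.1111, 0.1111, 0.1111, 0.1111, 0.1111]  mean=0.1000  Neff=9.0000  idx=[0, 1, 2, 3, 4, 5, 6, 7, 8]

post_mean = 0.1000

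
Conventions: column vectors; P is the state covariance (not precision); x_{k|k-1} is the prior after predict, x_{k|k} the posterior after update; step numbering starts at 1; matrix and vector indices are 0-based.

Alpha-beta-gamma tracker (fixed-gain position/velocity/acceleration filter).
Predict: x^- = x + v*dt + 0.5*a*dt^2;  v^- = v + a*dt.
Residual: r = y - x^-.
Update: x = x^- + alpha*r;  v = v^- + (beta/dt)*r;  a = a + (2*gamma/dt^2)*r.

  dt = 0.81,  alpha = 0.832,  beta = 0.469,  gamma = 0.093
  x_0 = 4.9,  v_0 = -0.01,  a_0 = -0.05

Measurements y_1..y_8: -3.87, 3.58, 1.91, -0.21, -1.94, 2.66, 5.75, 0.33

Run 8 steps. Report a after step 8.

a_post = -0.5494

step 1: x_pred=4.8755  r=-8.7455  x^+=-2.4008  v^+=-5.1143  a^+=-2.5293
step 2: x_pred=-7.3730  r=10.9530  x^+=1.7399  v^+=-0.8210  a^+=0.5758
step 3: x_pred=1.2638  r=0.6462  x^+=1.8014  v^+=0.0196  a^+=0.7590
step 4: x_pred=2.0663  r=-2.2763  x^+=0.1724  v^+=-0.6836  a^+=0.1137
step 5: x_pred=-0.3440  r=-1.5960  x^+=-1.6719  v^+=-1.5156  a^+=-0.3387
step 6: x_pred=-3.0106  r=5.6706  x^+=1.7073  v^+=1.4934  a^+=1.2689
step 7: x_pred=3.3332  r=2.4168  x^+=5.3440  v^+=3.9205  a^+=1.9540
step 8: x_pred=9.1606  r=-8.8306  x^+=1.8135  v^+=0.3902  a^+=-0.5494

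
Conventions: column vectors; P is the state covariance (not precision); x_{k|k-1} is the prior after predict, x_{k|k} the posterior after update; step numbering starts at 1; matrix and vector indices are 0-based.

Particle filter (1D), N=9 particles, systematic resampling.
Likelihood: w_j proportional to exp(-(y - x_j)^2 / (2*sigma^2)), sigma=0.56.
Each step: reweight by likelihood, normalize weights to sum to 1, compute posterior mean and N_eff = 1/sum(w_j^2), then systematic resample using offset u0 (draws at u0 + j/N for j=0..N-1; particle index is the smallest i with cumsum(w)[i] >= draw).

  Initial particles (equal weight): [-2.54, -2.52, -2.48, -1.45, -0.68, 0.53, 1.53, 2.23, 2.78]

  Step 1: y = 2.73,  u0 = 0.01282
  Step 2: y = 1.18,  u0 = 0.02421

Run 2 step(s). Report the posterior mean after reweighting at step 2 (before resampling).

step 1: w=[0.0000, 0.0000, 0.0000, 0.0000, 0.0000, 0.0003, 0.0569, 0.3796, 0.5632]  mean=2.4995  Neff=2.1526  idx=[6, 7, 7, 7, 8, 8, 8, 8, 8]
step 2: w=[0.5776, 0.1211, 0.1211, 0.1211, 0.0119, 0.0119, 0.0119, 0.0119, 0.0119]  mean=1.8583  Neff=2.6438  idx=[0, 0, 0, 0, 0, 1, 1, 2, 3]

post_mean = 1.8583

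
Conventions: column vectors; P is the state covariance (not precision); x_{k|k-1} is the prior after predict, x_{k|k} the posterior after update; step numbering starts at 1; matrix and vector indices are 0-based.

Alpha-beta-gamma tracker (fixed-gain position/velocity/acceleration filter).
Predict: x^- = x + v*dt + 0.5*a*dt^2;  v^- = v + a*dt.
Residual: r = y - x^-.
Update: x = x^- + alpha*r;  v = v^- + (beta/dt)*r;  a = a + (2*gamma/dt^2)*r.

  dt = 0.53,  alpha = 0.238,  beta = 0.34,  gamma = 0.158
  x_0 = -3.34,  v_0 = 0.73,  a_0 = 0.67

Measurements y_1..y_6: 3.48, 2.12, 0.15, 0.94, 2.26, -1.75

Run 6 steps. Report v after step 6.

step 1: x_pred=-2.8590  r=6.3390  x^+=-1.3503  v^+=5.1516  a^+=7.8011
step 2: x_pred=2.4757  r=-0.3557  x^+=2.3911  v^+=9.0580  a^+=7.4009
step 3: x_pred=8.2313  r=-8.0813  x^+=6.3079  v^+=7.7963  a^+=-1.6901
step 4: x_pred=10.2026  r=-9.2626  x^+=7.9981  v^+=0.9585  a^+=-12.1101
step 5: x_pred=6.8052  r=-4.5452  x^+=5.7235  v^+=-8.3757  a^+=-17.2233
step 6: x_pred=-1.1346  r=-0.6154  x^+=-1.2811  v^+=-17.8988  a^+=-17.9155

v_post = -17.8988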